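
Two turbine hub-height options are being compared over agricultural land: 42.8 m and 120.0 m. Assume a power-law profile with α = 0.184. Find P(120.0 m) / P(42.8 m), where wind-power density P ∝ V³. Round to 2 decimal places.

1.77

Speed ratio: V_B/V_A = (z_B/z_A)^α = (120.0/42.8)^0.184 = (2.8037)^0.184 = 1.20888
Power-density ratio: P_B/P_A = (V_B/V_A)³ = (1.20888)³ = 1.76665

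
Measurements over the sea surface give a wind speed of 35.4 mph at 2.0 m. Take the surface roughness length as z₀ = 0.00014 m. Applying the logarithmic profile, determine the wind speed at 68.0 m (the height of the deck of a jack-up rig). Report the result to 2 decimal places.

Log law: V(z) ∝ ln(z/z₀), so V₂/V₁ = ln(z₂/z₀) / ln(z₁/z₀).
ln(68.0/0.00014) = 13.0934, ln(2.0/0.00014) = 9.5670
V₂ = 35.4 × 13.0934/9.5670 = 35.4 × 1.3686 = 48.4483 mph

48.45 mph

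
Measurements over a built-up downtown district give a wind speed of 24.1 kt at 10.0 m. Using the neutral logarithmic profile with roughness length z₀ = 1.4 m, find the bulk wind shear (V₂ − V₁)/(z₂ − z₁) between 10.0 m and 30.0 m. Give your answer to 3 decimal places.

0.673 kt/m

Log law: V₂ = V₁ · ln(z₂/z₀)/ln(z₁/z₀) = 24.1 × 3.0647/1.9661 = 37.5664 kt
ΔV/Δz = (37.5664 − 24.1)/(30.0 − 10.0) = 13.4664/20.0000 = 0.67332 kt/m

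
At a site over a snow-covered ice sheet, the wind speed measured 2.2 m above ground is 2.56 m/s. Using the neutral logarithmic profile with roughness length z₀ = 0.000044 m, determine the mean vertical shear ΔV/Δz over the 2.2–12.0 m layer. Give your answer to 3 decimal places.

0.041 m/s/m

Log law: V₂ = V₁ · ln(z₂/z₀)/ln(z₁/z₀) = 2.56 × 12.5162/10.8198 = 2.9614 m/s
ΔV/Δz = (2.9614 − 2.56)/(12.0 − 2.2) = 0.4014/9.8000 = 0.04096 m/s/m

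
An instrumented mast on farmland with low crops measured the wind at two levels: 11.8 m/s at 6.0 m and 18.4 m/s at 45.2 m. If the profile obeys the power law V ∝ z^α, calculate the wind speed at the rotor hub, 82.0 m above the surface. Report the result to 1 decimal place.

First find α: α = ln(V₂/V₁)/ln(z₂/z₁) = ln(18.4/11.8)/ln(45.2/6.0) = 0.44425/2.01934 = 0.2200
Extrapolate from 45.2 m to 82.0 m: V₃ = 18.4 × (82.0/45.2)^0.2200 = 18.4 × 1.1400 = 20.9762 m/s

21.0 m/s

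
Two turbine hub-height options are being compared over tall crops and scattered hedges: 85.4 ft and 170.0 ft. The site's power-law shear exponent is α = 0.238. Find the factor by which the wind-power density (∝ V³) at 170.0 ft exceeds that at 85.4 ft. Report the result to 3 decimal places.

Speed ratio: V_B/V_A = (z_B/z_A)^α = (170.0/85.4)^0.238 = (1.9906)^0.238 = 1.17804
Power-density ratio: P_B/P_A = (V_B/V_A)³ = (1.17804)³ = 1.63486

1.635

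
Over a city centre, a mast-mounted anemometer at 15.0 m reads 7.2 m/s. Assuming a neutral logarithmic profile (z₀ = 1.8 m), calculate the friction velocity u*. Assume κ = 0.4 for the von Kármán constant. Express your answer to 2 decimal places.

Log law: V(z) = (u*/κ) · ln(z/z₀) ⇒ u* = κ · V / ln(z/z₀)
u* = 0.4 × 7.2 / ln(15.0/1.8) = 0.4 × 7.2 / 2.1203
   = 2.8800 / 2.1203 = 1.3583 m/s

u* ≈ 1.36 m/s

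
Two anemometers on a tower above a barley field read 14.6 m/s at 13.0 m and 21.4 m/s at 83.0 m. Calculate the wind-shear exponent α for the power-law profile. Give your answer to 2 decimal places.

α ≈ 0.21

Power law: V₂/V₁ = (z₂/z₁)^α ⇒ α = ln(V₂/V₁) / ln(z₂/z₁)
α = ln(21.4/14.6) / ln(83.0/13.0) = ln(1.4658) / ln(6.3846)
  = 0.38237 / 1.85389 = 0.20625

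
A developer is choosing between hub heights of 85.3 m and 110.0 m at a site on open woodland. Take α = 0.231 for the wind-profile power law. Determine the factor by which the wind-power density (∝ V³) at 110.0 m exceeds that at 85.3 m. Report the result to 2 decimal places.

Speed ratio: V_B/V_A = (z_B/z_A)^α = (110.0/85.3)^0.231 = (1.2896)^0.231 = 1.06050
Power-density ratio: P_B/P_A = (V_B/V_A)³ = (1.06050)³ = 1.19272

1.19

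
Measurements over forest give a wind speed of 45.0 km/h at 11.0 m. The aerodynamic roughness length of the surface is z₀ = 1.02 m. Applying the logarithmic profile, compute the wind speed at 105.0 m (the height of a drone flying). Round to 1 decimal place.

Log law: V(z) ∝ ln(z/z₀), so V₂/V₁ = ln(z₂/z₀) / ln(z₁/z₀).
ln(105.0/1.02) = 4.6342, ln(11.0/1.02) = 2.3781
V₂ = 45.0 × 4.6342/2.3781 = 45.0 × 1.9487 = 87.6909 km/h

87.7 km/h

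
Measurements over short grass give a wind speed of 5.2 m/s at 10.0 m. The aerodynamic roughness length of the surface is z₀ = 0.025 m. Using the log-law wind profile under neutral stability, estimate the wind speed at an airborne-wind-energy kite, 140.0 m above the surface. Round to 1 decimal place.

Log law: V(z) ∝ ln(z/z₀), so V₂/V₁ = ln(z₂/z₀) / ln(z₁/z₀).
ln(140.0/0.025) = 8.6305, ln(10.0/0.025) = 5.9915
V₂ = 5.2 × 8.6305/5.9915 = 5.2 × 1.4405 = 7.4904 m/s

7.5 m/s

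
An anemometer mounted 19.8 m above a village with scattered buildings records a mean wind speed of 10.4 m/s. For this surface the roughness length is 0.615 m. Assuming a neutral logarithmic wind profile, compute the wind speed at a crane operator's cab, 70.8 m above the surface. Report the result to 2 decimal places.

14.22 m/s

Log law: V(z) ∝ ln(z/z₀), so V₂/V₁ = ln(z₂/z₀) / ln(z₁/z₀).
ln(70.8/0.615) = 4.7460, ln(19.8/0.615) = 3.4718
V₂ = 10.4 × 4.7460/3.4718 = 10.4 × 1.3670 = 14.2169 m/s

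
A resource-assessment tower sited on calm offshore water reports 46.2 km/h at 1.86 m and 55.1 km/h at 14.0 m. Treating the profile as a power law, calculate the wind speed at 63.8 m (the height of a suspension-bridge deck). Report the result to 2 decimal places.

62.90 km/h

First find α: α = ln(V₂/V₁)/ln(z₂/z₁) = ln(55.1/46.2)/ln(14.0/1.86) = 0.17617/2.01848 = 0.0873
Extrapolate from 14.0 m to 63.8 m: V₃ = 55.1 × (63.8/14.0)^0.0873 = 55.1 × 1.1415 = 62.8986 km/h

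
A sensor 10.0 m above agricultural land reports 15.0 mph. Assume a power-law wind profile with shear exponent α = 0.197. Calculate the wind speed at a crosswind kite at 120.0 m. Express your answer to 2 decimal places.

24.47 mph

Power-law profile: V₂ = V₁ · (z₂/z₁)^α
V₂ = 15.0 × (120.0/10.0)^0.197 = 15.0 × (12.0000)^0.197
    = 15.0 × 1.6315 = 24.4732 mph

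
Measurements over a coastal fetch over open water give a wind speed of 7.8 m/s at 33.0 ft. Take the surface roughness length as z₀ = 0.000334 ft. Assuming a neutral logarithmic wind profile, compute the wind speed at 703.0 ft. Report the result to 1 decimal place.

Log law: V(z) ∝ ln(z/z₀), so V₂/V₁ = ln(z₂/z₀) / ln(z₁/z₀).
ln(703.0/0.000334) = 14.5597, ln(33.0/0.000334) = 11.5009
V₂ = 7.8 × 14.5597/11.5009 = 7.8 × 1.2660 = 9.8745 m/s

9.9 m/s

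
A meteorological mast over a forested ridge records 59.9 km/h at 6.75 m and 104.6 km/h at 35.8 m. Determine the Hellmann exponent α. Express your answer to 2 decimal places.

Power law: V₂/V₁ = (z₂/z₁)^α ⇒ α = ln(V₂/V₁) / ln(z₂/z₁)
α = ln(104.6/59.9) / ln(35.8/6.75) = ln(1.7462) / ln(5.3037)
  = 0.55747 / 1.66841 = 0.33413

α ≈ 0.33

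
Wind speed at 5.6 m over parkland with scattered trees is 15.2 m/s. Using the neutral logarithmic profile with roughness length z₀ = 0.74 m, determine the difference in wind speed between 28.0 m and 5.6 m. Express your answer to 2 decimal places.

Log law: V₂ = V₁ · ln(z₂/z₀)/ln(z₁/z₀) = 15.2 × 3.6333/2.0239 = 27.2875 m/s
ΔV = 27.2875 − 15.2 = 12.0875 m/s

12.09 m/s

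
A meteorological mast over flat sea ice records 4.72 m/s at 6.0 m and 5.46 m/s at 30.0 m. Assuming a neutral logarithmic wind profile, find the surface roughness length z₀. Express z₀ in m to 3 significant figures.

z₀ ≈ 0.000209 m

Log law: V(z) ∝ ln(z/z₀). With r = V₁/V₂ = 4.72/5.46 = 0.86447,
r · ln(z₂/z₀) = ln(z₁/z₀) ⇒ ln z₀ = (ln z₁ − r·ln z₂)/(1 − r)
ln z₀ = (1.79176 − 0.86447×3.40120) / 0.13553 = -8.4738
z₀ = exp(-8.4738) = 0.0002089 m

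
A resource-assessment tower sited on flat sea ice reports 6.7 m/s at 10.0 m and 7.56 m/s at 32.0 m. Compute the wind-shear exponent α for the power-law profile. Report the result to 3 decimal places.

α ≈ 0.104

Power law: V₂/V₁ = (z₂/z₁)^α ⇒ α = ln(V₂/V₁) / ln(z₂/z₁)
α = ln(7.56/6.7) / ln(32.0/10.0) = ln(1.1284) / ln(3.2000)
  = 0.12076 / 1.16315 = 0.10382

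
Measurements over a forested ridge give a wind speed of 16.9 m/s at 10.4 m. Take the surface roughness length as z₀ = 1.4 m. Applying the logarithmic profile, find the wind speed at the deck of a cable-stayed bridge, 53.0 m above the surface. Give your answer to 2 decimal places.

30.62 m/s

Log law: V(z) ∝ ln(z/z₀), so V₂/V₁ = ln(z₂/z₀) / ln(z₁/z₀).
ln(53.0/1.4) = 3.6338, ln(10.4/1.4) = 2.0053
V₂ = 16.9 × 3.6338/2.0053 = 16.9 × 1.8121 = 30.6241 m/s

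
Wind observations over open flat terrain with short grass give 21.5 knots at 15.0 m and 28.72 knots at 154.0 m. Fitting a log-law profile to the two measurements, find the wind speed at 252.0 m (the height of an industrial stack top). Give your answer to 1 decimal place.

30.2 knots

Log law: V ∝ ln(z/z₀). From the pair, with r = V₁/V₂ = 0.74861,
ln z₀ = (ln z₁ − r·ln z₂)/(1 − r) = (2.7081 − 0.74861×5.0370)/0.25139 = -4.2270 → z₀ = 0.01460 m
V₃ = V₁ · ln(z₃/z₀)/ln(z₁/z₀) = 21.5 × 9.7565/6.9351 = 30.2468 knots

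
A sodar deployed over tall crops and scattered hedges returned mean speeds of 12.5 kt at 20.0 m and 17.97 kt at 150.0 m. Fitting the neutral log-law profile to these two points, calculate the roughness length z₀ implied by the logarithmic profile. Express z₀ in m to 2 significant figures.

Log law: V(z) ∝ ln(z/z₀). With r = V₁/V₂ = 12.5/17.97 = 0.69560,
r · ln(z₂/z₀) = ln(z₁/z₀) ⇒ ln z₀ = (ln z₁ − r·ln z₂)/(1 − r)
ln z₀ = (2.99573 − 0.69560×5.01064) / 0.30440 = -1.6087
z₀ = exp(-1.6087) = 0.2001 m

z₀ ≈ 0.20 m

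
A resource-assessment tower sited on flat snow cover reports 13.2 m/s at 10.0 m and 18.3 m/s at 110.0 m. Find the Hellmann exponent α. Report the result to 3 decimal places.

Power law: V₂/V₁ = (z₂/z₁)^α ⇒ α = ln(V₂/V₁) / ln(z₂/z₁)
α = ln(18.3/13.2) / ln(110.0/10.0) = ln(1.3864) / ln(11.0000)
  = 0.32668 / 2.39790 = 0.13624

α ≈ 0.136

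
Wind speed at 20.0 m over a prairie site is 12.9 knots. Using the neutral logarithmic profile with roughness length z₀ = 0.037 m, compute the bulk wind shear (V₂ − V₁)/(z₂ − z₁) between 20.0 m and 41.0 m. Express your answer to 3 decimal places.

Log law: V₂ = V₁ · ln(z₂/z₀)/ln(z₁/z₀) = 12.9 × 7.0104/6.2926 = 14.3716 knots
ΔV/Δz = (14.3716 − 12.9)/(41.0 − 20.0) = 1.4716/21.0000 = 0.07008 knots/m

0.070 knots/m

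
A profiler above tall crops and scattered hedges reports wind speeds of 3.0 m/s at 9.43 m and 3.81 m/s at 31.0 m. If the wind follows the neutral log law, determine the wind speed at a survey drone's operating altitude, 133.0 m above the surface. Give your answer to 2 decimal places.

4.80 m/s

Log law: V ∝ ln(z/z₀). From the pair, with r = V₁/V₂ = 0.78740,
ln z₀ = (ln z₁ − r·ln z₂)/(1 − r) = (2.2439 − 0.78740×3.4340)/0.21260 = -2.1638 → z₀ = 0.1149 m
V₃ = V₁ · ln(z₃/z₀)/ln(z₁/z₀) = 3.0 × 7.0542/4.4077 = 4.8012 m/s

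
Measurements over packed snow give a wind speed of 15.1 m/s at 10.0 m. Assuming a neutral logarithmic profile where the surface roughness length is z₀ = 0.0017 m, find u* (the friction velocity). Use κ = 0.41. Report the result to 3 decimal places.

u* ≈ 0.713 m/s

Log law: V(z) = (u*/κ) · ln(z/z₀) ⇒ u* = κ · V / ln(z/z₀)
u* = 0.41 × 15.1 / ln(10.0/0.0017) = 0.41 × 15.1 / 8.6797
   = 6.1910 / 8.6797 = 0.7133 m/s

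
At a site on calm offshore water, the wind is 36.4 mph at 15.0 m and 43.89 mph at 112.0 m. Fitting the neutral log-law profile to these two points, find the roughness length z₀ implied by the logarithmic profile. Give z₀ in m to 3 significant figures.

Log law: V(z) ∝ ln(z/z₀). With r = V₁/V₂ = 36.4/43.89 = 0.82935,
r · ln(z₂/z₀) = ln(z₁/z₀) ⇒ ln z₀ = (ln z₁ − r·ln z₂)/(1 − r)
ln z₀ = (2.70805 − 0.82935×4.71850) / 0.17065 = -7.0624
z₀ = exp(-7.0624) = 0.0008568 m

z₀ ≈ 0.000857 m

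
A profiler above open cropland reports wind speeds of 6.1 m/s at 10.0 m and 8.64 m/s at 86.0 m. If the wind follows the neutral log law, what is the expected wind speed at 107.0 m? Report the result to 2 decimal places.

Log law: V ∝ ln(z/z₀). From the pair, with r = V₁/V₂ = 0.70602,
ln z₀ = (ln z₁ − r·ln z₂)/(1 − r) = (2.3026 − 0.70602×4.4543)/0.29398 = -2.8650 → z₀ = 0.05698 m
V₃ = V₁ · ln(z₃/z₀)/ln(z₁/z₀) = 6.1 × 7.5379/5.1676 = 8.8979 m/s

8.90 m/s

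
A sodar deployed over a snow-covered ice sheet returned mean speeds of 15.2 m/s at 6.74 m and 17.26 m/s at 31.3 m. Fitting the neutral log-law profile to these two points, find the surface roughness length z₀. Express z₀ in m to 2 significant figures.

Log law: V(z) ∝ ln(z/z₀). With r = V₁/V₂ = 15.2/17.26 = 0.88065,
r · ln(z₂/z₀) = ln(z₁/z₀) ⇒ ln z₀ = (ln z₁ − r·ln z₂)/(1 − r)
ln z₀ = (1.90806 − 0.88065×3.44362) / 0.11935 = -9.4223
z₀ = exp(-9.4223) = 0.00008090 m

z₀ ≈ 0.000081 m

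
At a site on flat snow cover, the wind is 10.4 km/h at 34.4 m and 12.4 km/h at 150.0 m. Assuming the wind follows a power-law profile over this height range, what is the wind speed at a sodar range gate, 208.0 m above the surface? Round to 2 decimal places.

First find α: α = ln(V₂/V₁)/ln(z₂/z₁) = ln(12.4/10.4)/ln(150.0/34.4) = 0.17589/1.47258 = 0.1194
Extrapolate from 150.0 m to 208.0 m: V₃ = 12.4 × (208.0/150.0)^0.1194 = 12.4 × 1.0398 = 12.8938 km/h

12.89 km/h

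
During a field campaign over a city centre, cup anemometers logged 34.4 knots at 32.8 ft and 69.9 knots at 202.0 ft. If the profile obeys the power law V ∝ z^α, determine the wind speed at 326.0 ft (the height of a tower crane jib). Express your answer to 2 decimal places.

First find α: α = ln(V₂/V₁)/ln(z₂/z₁) = ln(69.9/34.4)/ln(202.0/32.8) = 0.70901/1.81784 = 0.3900
Extrapolate from 202.0 ft to 326.0 ft: V₃ = 69.9 × (326.0/202.0)^0.3900 = 69.9 × 1.2052 = 84.2463 knots

84.25 knots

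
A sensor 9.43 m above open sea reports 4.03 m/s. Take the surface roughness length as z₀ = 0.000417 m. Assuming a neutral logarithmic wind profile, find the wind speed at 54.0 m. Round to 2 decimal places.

Log law: V(z) ∝ ln(z/z₀), so V₂/V₁ = ln(z₂/z₀) / ln(z₁/z₀).
ln(54.0/0.000417) = 11.7714, ln(9.43/0.000417) = 10.0263
V₂ = 4.03 × 11.7714/10.0263 = 4.03 × 1.1741 = 4.7314 m/s

4.73 m/s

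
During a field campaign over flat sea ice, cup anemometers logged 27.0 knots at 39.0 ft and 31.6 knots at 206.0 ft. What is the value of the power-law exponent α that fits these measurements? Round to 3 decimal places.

Power law: V₂/V₁ = (z₂/z₁)^α ⇒ α = ln(V₂/V₁) / ln(z₂/z₁)
α = ln(31.6/27.0) / ln(206.0/39.0) = ln(1.1704) / ln(5.2821)
  = 0.15732 / 1.66431 = 0.09453

α ≈ 0.095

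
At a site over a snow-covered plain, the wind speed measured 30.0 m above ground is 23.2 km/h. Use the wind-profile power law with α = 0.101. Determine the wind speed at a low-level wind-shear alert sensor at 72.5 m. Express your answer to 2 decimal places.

Power-law profile: V₂ = V₁ · (z₂/z₁)^α
V₂ = 23.2 × (72.5/30.0)^0.101 = 23.2 × (2.4167)^0.101
    = 23.2 × 1.0932 = 25.3625 km/h

25.36 km/h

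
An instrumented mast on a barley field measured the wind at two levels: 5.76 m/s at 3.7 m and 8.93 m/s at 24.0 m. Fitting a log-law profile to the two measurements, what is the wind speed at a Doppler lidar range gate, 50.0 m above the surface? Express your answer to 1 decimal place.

10.2 m/s

Log law: V ∝ ln(z/z₀). From the pair, with r = V₁/V₂ = 0.64502,
ln z₀ = (ln z₁ − r·ln z₂)/(1 − r) = (1.3083 − 0.64502×3.1781)/0.35498 = -2.0890 → z₀ = 0.1238 m
V₃ = V₁ · ln(z₃/z₀)/ln(z₁/z₀) = 5.76 × 6.0010/3.3973 = 10.1744 m/s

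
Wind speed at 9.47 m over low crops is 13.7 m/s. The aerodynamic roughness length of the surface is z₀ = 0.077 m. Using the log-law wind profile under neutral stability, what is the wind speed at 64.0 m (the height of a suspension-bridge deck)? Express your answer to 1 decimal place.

19.1 m/s

Log law: V(z) ∝ ln(z/z₀), so V₂/V₁ = ln(z₂/z₀) / ln(z₁/z₀).
ln(64.0/0.077) = 6.7228, ln(9.47/0.077) = 4.8121
V₂ = 13.7 × 6.7228/4.8121 = 13.7 × 1.3971 = 19.1399 m/s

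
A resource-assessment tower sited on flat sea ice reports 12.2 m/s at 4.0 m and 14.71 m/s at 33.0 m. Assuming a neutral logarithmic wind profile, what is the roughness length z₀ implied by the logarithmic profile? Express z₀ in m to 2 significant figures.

Log law: V(z) ∝ ln(z/z₀). With r = V₁/V₂ = 12.2/14.71 = 0.82937,
r · ln(z₂/z₀) = ln(z₁/z₀) ⇒ ln z₀ = (ln z₁ − r·ln z₂)/(1 − r)
ln z₀ = (1.38629 − 0.82937×3.49651) / 0.17063 = -8.8705
z₀ = exp(-8.8705) = 0.0001405 m

z₀ ≈ 0.00014 m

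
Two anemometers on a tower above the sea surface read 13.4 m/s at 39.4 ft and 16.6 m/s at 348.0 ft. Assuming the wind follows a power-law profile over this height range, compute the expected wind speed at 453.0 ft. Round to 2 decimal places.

17.04 m/s

First find α: α = ln(V₂/V₁)/ln(z₂/z₁) = ln(16.6/13.4)/ln(348.0/39.4) = 0.21415/2.17844 = 0.0983
Extrapolate from 348.0 ft to 453.0 ft: V₃ = 16.6 × (453.0/348.0)^0.0983 = 16.6 × 1.0263 = 17.0359 m/s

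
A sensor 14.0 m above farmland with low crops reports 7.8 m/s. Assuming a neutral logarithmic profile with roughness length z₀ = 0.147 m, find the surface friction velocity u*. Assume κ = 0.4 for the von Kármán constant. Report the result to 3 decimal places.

Log law: V(z) = (u*/κ) · ln(z/z₀) ⇒ u* = κ · V / ln(z/z₀)
u* = 0.4 × 7.8 / ln(14.0/0.147) = 0.4 × 7.8 / 4.5564
   = 3.1200 / 4.5564 = 0.6848 m/s

u* ≈ 0.685 m/s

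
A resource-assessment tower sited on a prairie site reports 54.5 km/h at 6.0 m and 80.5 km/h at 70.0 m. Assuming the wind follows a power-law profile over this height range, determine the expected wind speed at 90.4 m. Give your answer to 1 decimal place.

First find α: α = ln(V₂/V₁)/ln(z₂/z₁) = ln(80.5/54.5)/ln(70.0/6.0) = 0.39006/2.45674 = 0.1588
Extrapolate from 70.0 m to 90.4 m: V₃ = 80.5 × (90.4/70.0)^0.1588 = 80.5 × 1.0414 = 83.8360 km/h

83.8 km/h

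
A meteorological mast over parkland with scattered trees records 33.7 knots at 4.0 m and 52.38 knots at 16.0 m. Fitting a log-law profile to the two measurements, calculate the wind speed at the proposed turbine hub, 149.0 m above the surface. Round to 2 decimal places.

Log law: V ∝ ln(z/z₀). From the pair, with r = V₁/V₂ = 0.64338,
ln z₀ = (ln z₁ − r·ln z₂)/(1 − r) = (1.3863 − 0.64338×2.7726)/0.35662 = -1.1147 → z₀ = 0.3280 m
V₃ = V₁ · ln(z₃/z₀)/ln(z₁/z₀) = 33.7 × 6.1186/2.5010 = 82.4470 knots

82.45 knots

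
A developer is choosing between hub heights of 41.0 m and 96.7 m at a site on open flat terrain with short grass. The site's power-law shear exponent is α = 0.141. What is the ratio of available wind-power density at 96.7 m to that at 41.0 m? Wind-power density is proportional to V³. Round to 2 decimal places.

Speed ratio: V_B/V_A = (z_B/z_A)^α = (96.7/41.0)^0.141 = (2.3585)^0.141 = 1.12861
Power-density ratio: P_B/P_A = (V_B/V_A)³ = (1.12861)³ = 1.43757

1.44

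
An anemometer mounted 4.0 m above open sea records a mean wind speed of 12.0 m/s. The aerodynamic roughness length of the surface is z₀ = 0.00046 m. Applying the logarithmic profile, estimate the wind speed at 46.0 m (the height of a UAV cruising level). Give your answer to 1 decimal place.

Log law: V(z) ∝ ln(z/z₀), so V₂/V₁ = ln(z₂/z₀) / ln(z₁/z₀).
ln(46.0/0.00046) = 11.5129, ln(4.0/0.00046) = 9.0706
V₂ = 12.0 × 11.5129/9.0706 = 12.0 × 1.2693 = 15.2311 m/s

15.2 m/s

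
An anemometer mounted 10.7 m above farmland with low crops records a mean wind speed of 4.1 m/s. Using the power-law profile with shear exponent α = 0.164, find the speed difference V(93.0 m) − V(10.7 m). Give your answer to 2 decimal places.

Power law: V₂ = V₁ · (z₂/z₁)^α = 4.1 × (8.6916)^0.164 = 5.8452 m/s
ΔV = 5.8452 − 4.1 = 1.7452 m/s

1.75 m/s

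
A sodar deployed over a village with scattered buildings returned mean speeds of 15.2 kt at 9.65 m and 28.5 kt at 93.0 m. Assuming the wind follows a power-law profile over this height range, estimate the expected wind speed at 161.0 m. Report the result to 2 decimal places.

33.19 kt

First find α: α = ln(V₂/V₁)/ln(z₂/z₁) = ln(28.5/15.2)/ln(93.0/9.65) = 0.62861/2.26564 = 0.2775
Extrapolate from 93.0 m to 161.0 m: V₃ = 28.5 × (161.0/93.0)^0.2775 = 28.5 × 1.1645 = 33.1874 kt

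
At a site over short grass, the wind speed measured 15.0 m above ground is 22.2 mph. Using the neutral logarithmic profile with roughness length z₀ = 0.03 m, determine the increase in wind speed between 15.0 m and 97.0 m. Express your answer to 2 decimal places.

Log law: V₂ = V₁ · ln(z₂/z₀)/ln(z₁/z₀) = 22.2 × 8.0813/6.2146 = 28.8681 mph
ΔV = 28.8681 − 22.2 = 6.6681 mph

6.67 mph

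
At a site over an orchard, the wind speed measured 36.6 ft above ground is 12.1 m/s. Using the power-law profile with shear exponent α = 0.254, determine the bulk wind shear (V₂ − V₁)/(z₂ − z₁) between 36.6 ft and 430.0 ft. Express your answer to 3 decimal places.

0.027 m/s/ft

Power law: V₂ = V₁ · (z₂/z₁)^α = 12.1 × (11.7486)^0.254 = 22.6236 m/s
ΔV/Δz = (22.6236 − 12.1)/(430.0 − 36.6) = 10.5236/393.4000 = 0.02675 m/s/ft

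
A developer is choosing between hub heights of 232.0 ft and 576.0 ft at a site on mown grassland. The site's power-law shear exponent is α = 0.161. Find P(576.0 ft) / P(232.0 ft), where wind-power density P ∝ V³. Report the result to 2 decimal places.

Speed ratio: V_B/V_A = (z_B/z_A)^α = (576.0/232.0)^0.161 = (2.4828)^0.161 = 1.15767
Power-density ratio: P_B/P_A = (V_B/V_A)³ = (1.15767)³ = 1.55151

1.55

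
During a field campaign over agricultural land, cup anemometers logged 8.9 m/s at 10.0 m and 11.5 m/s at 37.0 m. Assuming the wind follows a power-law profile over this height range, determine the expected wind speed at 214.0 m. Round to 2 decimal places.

First find α: α = ln(V₂/V₁)/ln(z₂/z₁) = ln(11.5/8.9)/ln(37.0/10.0) = 0.25630/1.30833 = 0.1959
Extrapolate from 37.0 m to 214.0 m: V₃ = 11.5 × (214.0/37.0)^0.1959 = 11.5 × 1.4103 = 16.2185 m/s

16.22 m/s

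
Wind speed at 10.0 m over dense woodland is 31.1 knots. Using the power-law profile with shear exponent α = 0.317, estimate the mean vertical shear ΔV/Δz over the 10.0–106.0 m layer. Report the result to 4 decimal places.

Power law: V₂ = V₁ · (z₂/z₁)^α = 31.1 × (10.6000)^0.317 = 65.7328 knots
ΔV/Δz = (65.7328 − 31.1)/(106.0 − 10.0) = 34.6328/96.0000 = 0.36076 knots/m

0.3608 knots/m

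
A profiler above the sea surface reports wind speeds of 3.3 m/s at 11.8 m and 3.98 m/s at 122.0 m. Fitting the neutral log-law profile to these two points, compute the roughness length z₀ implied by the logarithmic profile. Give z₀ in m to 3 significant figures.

Log law: V(z) ∝ ln(z/z₀). With r = V₁/V₂ = 3.3/3.98 = 0.82915,
r · ln(z₂/z₀) = ln(z₁/z₀) ⇒ ln z₀ = (ln z₁ − r·ln z₂)/(1 − r)
ln z₀ = (2.46810 − 0.82915×4.80402) / 0.17085 = -8.8680
z₀ = exp(-8.8680) = 0.0001408 m

z₀ ≈ 0.000141 m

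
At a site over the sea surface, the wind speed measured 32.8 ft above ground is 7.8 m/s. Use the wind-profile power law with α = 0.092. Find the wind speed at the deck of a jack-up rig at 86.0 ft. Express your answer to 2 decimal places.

8.52 m/s

Power-law profile: V₂ = V₁ · (z₂/z₁)^α
V₂ = 7.8 × (86.0/32.8)^0.092 = 7.8 × (2.6220)^0.092
    = 7.8 × 1.0927 = 8.5233 m/s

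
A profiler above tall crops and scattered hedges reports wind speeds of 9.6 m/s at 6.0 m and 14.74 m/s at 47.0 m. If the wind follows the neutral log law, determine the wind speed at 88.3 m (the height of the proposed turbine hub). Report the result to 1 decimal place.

Log law: V ∝ ln(z/z₀). From the pair, with r = V₁/V₂ = 0.65129,
ln z₀ = (ln z₁ − r·ln z₂)/(1 − r) = (1.7918 − 0.65129×3.8501)/0.34871 = -2.0527 → z₀ = 0.1284 m
V₃ = V₁ · ln(z₃/z₀)/ln(z₁/z₀) = 9.6 × 6.5334/3.8445 = 16.3147 m/s

16.3 m/s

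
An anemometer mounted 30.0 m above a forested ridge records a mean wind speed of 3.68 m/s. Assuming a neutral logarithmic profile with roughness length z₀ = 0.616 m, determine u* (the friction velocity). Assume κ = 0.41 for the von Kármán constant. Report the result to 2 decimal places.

u* ≈ 0.39 m/s

Log law: V(z) = (u*/κ) · ln(z/z₀) ⇒ u* = κ · V / ln(z/z₀)
u* = 0.41 × 3.68 / ln(30.0/0.616) = 0.41 × 3.68 / 3.8857
   = 1.5088 / 3.8857 = 0.3883 m/s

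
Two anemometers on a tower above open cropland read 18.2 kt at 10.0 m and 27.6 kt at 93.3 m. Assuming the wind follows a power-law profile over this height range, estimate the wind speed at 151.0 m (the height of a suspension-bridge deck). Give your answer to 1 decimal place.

30.2 kt

First find α: α = ln(V₂/V₁)/ln(z₂/z₁) = ln(27.6/18.2)/ln(93.3/10.0) = 0.41639/2.23324 = 0.1865
Extrapolate from 93.3 m to 151.0 m: V₃ = 27.6 × (151.0/93.3)^0.1865 = 27.6 × 1.0939 = 30.1923 kt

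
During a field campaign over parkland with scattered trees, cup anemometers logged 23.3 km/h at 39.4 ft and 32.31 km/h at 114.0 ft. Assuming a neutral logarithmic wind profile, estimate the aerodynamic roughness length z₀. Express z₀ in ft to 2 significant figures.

z₀ ≈ 2.5 ft

Log law: V(z) ∝ ln(z/z₀). With r = V₁/V₂ = 23.3/32.31 = 0.72114,
r · ln(z₂/z₀) = ln(z₁/z₀) ⇒ ln z₀ = (ln z₁ − r·ln z₂)/(1 − r)
ln z₀ = (3.67377 − 0.72114×4.73620) / 0.27886 = 0.9263
z₀ = exp(0.9263) = 2.525 ft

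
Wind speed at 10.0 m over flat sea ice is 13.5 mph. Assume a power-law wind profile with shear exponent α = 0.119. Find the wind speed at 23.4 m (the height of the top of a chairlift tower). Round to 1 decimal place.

Power-law profile: V₂ = V₁ · (z₂/z₁)^α
V₂ = 13.5 × (23.4/10.0)^0.119 = 13.5 × (2.3400)^0.119
    = 13.5 × 1.1065 = 14.9372 mph

14.9 mph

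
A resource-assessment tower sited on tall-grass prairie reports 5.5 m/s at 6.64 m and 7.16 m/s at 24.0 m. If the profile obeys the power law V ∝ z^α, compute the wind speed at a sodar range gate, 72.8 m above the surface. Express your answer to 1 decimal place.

First find α: α = ln(V₂/V₁)/ln(z₂/z₁) = ln(7.16/5.5)/ln(24.0/6.64) = 0.26376/1.28494 = 0.2053
Extrapolate from 24.0 m to 72.8 m: V₃ = 7.16 × (72.8/24.0)^0.2053 = 7.16 × 1.2558 = 8.9916 m/s

9.0 m/s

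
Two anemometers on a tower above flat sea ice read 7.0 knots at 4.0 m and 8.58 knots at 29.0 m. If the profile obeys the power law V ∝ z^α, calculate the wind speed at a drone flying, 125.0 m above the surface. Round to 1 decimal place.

First find α: α = ln(V₂/V₁)/ln(z₂/z₁) = ln(8.58/7.0)/ln(29.0/4.0) = 0.20352/1.98100 = 0.1027
Extrapolate from 29.0 m to 125.0 m: V₃ = 8.58 × (125.0/29.0)^0.1027 = 8.58 × 1.1620 = 9.9696 knots

10.0 knots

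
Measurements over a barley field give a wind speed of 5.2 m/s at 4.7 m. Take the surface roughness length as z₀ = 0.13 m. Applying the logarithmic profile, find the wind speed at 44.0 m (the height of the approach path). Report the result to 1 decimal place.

Log law: V(z) ∝ ln(z/z₀), so V₂/V₁ = ln(z₂/z₀) / ln(z₁/z₀).
ln(44.0/0.13) = 5.8244, ln(4.7/0.13) = 3.5878
V₂ = 5.2 × 5.8244/3.5878 = 5.2 × 1.6234 = 8.4417 m/s

8.4 m/s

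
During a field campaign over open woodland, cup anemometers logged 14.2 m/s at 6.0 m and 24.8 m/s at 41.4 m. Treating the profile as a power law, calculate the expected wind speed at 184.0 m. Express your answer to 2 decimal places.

First find α: α = ln(V₂/V₁)/ln(z₂/z₁) = ln(24.8/14.2)/ln(41.4/6.0) = 0.55760/1.93152 = 0.2887
Extrapolate from 41.4 m to 184.0 m: V₃ = 24.8 × (184.0/41.4)^0.2887 = 24.8 × 1.5382 = 38.1476 m/s

38.15 m/s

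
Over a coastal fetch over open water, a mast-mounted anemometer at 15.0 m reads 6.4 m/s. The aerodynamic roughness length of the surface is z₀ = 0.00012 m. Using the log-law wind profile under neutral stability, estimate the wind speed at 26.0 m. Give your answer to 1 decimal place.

Log law: V(z) ∝ ln(z/z₀), so V₂/V₁ = ln(z₂/z₀) / ln(z₁/z₀).
ln(26.0/0.00012) = 12.2861, ln(15.0/0.00012) = 11.7361
V₂ = 6.4 × 12.2861/11.7361 = 6.4 × 1.0469 = 6.7000 m/s

6.7 m/s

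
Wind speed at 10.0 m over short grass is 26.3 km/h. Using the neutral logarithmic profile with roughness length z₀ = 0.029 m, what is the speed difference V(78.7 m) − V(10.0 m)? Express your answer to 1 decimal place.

9.3 km/h

Log law: V₂ = V₁ · ln(z₂/z₀)/ln(z₁/z₀) = 26.3 × 7.9061/5.8430 = 35.5860 km/h
ΔV = 35.5860 − 26.3 = 9.2860 km/h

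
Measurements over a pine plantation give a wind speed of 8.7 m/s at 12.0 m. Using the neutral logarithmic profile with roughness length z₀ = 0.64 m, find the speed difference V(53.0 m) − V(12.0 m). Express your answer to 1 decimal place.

4.4 m/s

Log law: V₂ = V₁ · ln(z₂/z₀)/ln(z₁/z₀) = 8.7 × 4.4166/2.9312 = 13.1087 m/s
ΔV = 13.1087 − 8.7 = 4.4087 m/s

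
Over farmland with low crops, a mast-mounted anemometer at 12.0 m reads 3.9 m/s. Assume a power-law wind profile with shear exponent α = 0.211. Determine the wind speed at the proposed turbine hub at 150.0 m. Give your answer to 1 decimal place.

Power-law profile: V₂ = V₁ · (z₂/z₁)^α
V₂ = 3.9 × (150.0/12.0)^0.211 = 3.9 × (12.5000)^0.211
    = 3.9 × 1.7039 = 6.6453 m/s

6.6 m/s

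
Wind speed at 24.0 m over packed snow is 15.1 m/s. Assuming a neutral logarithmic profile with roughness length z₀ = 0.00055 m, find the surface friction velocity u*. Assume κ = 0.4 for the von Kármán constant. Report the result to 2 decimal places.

Log law: V(z) = (u*/κ) · ln(z/z₀) ⇒ u* = κ · V / ln(z/z₀)
u* = 0.4 × 15.1 / ln(24.0/0.00055) = 0.4 × 15.1 / 10.6836
   = 6.0400 / 10.6836 = 0.5654 m/s

u* ≈ 0.57 m/s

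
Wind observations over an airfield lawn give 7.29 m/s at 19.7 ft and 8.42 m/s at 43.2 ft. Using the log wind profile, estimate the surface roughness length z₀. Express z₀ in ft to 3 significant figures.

Log law: V(z) ∝ ln(z/z₀). With r = V₁/V₂ = 7.29/8.42 = 0.86580,
r · ln(z₂/z₀) = ln(z₁/z₀) ⇒ ln z₀ = (ln z₁ − r·ln z₂)/(1 − r)
ln z₀ = (2.98062 − 0.86580×3.76584) / 0.13420 = -2.0851
z₀ = exp(-2.0851) = 0.1243 ft

z₀ ≈ 0.124 ft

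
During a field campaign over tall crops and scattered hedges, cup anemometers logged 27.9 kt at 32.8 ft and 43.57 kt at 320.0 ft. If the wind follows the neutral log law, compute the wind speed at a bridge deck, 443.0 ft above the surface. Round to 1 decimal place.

Log law: V ∝ ln(z/z₀). From the pair, with r = V₁/V₂ = 0.64035,
ln z₀ = (ln z₁ − r·ln z₂)/(1 − r) = (3.4904 − 0.64035×5.7683)/0.35965 = -0.5653 → z₀ = 0.5682 ft
V₃ = V₁ · ln(z₃/z₀)/ln(z₁/z₀) = 27.9 × 6.6589/4.0557 = 45.8074 kt

45.8 kt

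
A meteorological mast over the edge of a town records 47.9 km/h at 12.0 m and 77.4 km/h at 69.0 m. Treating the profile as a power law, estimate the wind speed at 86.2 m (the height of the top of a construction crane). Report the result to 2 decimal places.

First find α: α = ln(V₂/V₁)/ln(z₂/z₁) = ln(77.4/47.9)/ln(69.0/12.0) = 0.47987/1.74920 = 0.2743
Extrapolate from 69.0 m to 86.2 m: V₃ = 77.4 × (86.2/69.0)^0.2743 = 77.4 × 1.0630 = 82.2731 km/h

82.27 km/h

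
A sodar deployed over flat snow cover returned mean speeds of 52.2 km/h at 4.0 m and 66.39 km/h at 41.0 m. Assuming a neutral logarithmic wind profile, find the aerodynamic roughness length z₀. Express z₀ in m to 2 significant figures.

Log law: V(z) ∝ ln(z/z₀). With r = V₁/V₂ = 52.2/66.39 = 0.78626,
r · ln(z₂/z₀) = ln(z₁/z₀) ⇒ ln z₀ = (ln z₁ − r·ln z₂)/(1 − r)
ln z₀ = (1.38629 − 0.78626×3.71357) / 0.21374 = -7.1749
z₀ = exp(-7.1749) = 0.0007655 m

z₀ ≈ 0.00077 m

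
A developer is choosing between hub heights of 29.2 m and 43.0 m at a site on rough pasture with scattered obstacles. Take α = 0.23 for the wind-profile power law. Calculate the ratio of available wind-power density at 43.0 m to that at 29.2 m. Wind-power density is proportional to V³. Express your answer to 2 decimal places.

1.31

Speed ratio: V_B/V_A = (z_B/z_A)^α = (43.0/29.2)^0.23 = (1.4726)^0.23 = 1.09310
Power-density ratio: P_B/P_A = (V_B/V_A)³ = (1.09310)³ = 1.30611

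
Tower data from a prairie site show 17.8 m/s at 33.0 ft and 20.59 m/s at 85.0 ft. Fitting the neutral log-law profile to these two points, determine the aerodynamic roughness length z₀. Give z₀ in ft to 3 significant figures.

z₀ ≈ 0.0789 ft

Log law: V(z) ∝ ln(z/z₀). With r = V₁/V₂ = 17.8/20.59 = 0.86450,
r · ln(z₂/z₀) = ln(z₁/z₀) ⇒ ln z₀ = (ln z₁ − r·ln z₂)/(1 − r)
ln z₀ = (3.49651 − 0.86450×4.44265) / 0.13550 = -2.5398
z₀ = exp(-2.5398) = 0.07888 ft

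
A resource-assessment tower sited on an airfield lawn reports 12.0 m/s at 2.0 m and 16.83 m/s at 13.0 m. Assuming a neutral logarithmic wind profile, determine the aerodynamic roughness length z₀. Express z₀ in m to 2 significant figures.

z₀ ≈ 0.019 m

Log law: V(z) ∝ ln(z/z₀). With r = V₁/V₂ = 12.0/16.83 = 0.71301,
r · ln(z₂/z₀) = ln(z₁/z₀) ⇒ ln z₀ = (ln z₁ − r·ln z₂)/(1 − r)
ln z₀ = (0.69315 − 0.71301×2.56495) / 0.28699 = -3.9573
z₀ = exp(-3.9573) = 0.01911 m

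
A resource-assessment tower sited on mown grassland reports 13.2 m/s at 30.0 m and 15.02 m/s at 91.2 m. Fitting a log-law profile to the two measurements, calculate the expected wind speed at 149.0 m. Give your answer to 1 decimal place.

Log law: V ∝ ln(z/z₀). From the pair, with r = V₁/V₂ = 0.87883,
ln z₀ = (ln z₁ − r·ln z₂)/(1 − r) = (3.4012 − 0.87883×4.5131)/0.12117 = -4.6628 → z₀ = 0.009440 m
V₃ = V₁ · ln(z₃/z₀)/ln(z₁/z₀) = 13.2 × 9.6668/8.0640 = 15.8235 m/s

15.8 m/s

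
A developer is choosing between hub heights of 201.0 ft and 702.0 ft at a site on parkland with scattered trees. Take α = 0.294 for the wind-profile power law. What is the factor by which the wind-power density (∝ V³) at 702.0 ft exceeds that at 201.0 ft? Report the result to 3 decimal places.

3.013

Speed ratio: V_B/V_A = (z_B/z_A)^α = (702.0/201.0)^0.294 = (3.4925)^0.294 = 1.44439
Power-density ratio: P_B/P_A = (V_B/V_A)³ = (1.44439)³ = 3.01336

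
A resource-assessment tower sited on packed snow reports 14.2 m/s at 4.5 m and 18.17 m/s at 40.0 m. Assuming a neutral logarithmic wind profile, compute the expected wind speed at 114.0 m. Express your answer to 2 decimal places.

20.07 m/s

Log law: V ∝ ln(z/z₀). From the pair, with r = V₁/V₂ = 0.78151,
ln z₀ = (ln z₁ − r·ln z₂)/(1 − r) = (1.5041 − 0.78151×3.6889)/0.21849 = -6.3106 → z₀ = 0.001817 m
V₃ = V₁ · ln(z₃/z₀)/ln(z₁/z₀) = 14.2 × 11.0468/7.8147 = 20.0731 m/s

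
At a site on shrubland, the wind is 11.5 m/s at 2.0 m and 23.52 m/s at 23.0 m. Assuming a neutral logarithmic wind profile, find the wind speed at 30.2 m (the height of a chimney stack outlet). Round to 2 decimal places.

24.86 m/s

Log law: V ∝ ln(z/z₀). From the pair, with r = V₁/V₂ = 0.48895,
ln z₀ = (ln z₁ − r·ln z₂)/(1 − r) = (0.6931 − 0.48895×3.1355)/0.51105 = -1.6435 → z₀ = 0.1933 m
V₃ = V₁ · ln(z₃/z₀)/ln(z₁/z₀) = 11.5 × 5.0514/2.3367 = 24.8604 m/s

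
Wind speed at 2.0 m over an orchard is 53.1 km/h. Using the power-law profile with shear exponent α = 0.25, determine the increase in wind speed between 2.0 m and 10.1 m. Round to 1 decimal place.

Power law: V₂ = V₁ · (z₂/z₁)^α = 53.1 × (5.0500)^0.25 = 79.6008 km/h
ΔV = 79.6008 − 53.1 = 26.5008 km/h

26.5 km/h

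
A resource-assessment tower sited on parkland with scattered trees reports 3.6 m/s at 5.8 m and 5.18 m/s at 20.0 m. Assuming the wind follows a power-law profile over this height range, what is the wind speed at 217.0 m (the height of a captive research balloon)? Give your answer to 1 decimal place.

First find α: α = ln(V₂/V₁)/ln(z₂/z₁) = ln(5.18/3.6)/ln(20.0/5.8) = 0.36387/1.23787 = 0.2939
Extrapolate from 20.0 m to 217.0 m: V₃ = 5.18 × (217.0/20.0)^0.2939 = 5.18 × 2.0154 = 10.4398 m/s

10.4 m/s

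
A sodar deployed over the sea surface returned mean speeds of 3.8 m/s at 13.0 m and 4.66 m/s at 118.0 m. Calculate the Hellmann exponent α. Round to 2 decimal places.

Power law: V₂/V₁ = (z₂/z₁)^α ⇒ α = ln(V₂/V₁) / ln(z₂/z₁)
α = ln(4.66/3.8) / ln(118.0/13.0) = ln(1.2263) / ln(9.0769)
  = 0.20401 / 2.20574 = 0.09249

α ≈ 0.09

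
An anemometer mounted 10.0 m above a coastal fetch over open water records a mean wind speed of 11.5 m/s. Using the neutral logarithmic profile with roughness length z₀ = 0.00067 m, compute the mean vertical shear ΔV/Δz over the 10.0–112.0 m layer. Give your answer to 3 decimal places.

0.028 m/s/m

Log law: V₂ = V₁ · ln(z₂/z₀)/ln(z₁/z₀) = 11.5 × 12.0267/9.6108 = 14.3908 m/s
ΔV/Δz = (14.3908 − 11.5)/(112.0 − 10.0) = 2.8908/102.0000 = 0.02834 m/s/m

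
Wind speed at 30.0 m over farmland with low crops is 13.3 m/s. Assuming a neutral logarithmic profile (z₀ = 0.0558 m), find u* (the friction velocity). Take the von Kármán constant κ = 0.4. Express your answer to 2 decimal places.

u* ≈ 0.85 m/s

Log law: V(z) = (u*/κ) · ln(z/z₀) ⇒ u* = κ · V / ln(z/z₀)
u* = 0.4 × 13.3 / ln(30.0/0.0558) = 0.4 × 13.3 / 6.2872
   = 5.3200 / 6.2872 = 0.8462 m/s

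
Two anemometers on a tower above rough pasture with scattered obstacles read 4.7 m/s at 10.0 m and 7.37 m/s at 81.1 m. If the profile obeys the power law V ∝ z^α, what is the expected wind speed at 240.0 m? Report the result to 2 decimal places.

9.31 m/s

First find α: α = ln(V₂/V₁)/ln(z₂/z₁) = ln(7.37/4.7)/ln(81.1/10.0) = 0.44986/2.09310 = 0.2149
Extrapolate from 81.1 m to 240.0 m: V₃ = 7.37 × (240.0/81.1)^0.2149 = 7.37 × 1.2626 = 9.3054 m/s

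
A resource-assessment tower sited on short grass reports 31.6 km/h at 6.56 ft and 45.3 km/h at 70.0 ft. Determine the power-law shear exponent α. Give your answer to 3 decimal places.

Power law: V₂/V₁ = (z₂/z₁)^α ⇒ α = ln(V₂/V₁) / ln(z₂/z₁)
α = ln(45.3/31.6) / ln(70.0/6.56) = ln(1.4335) / ln(10.6707)
  = 0.36015 / 2.36750 = 0.15212

α ≈ 0.152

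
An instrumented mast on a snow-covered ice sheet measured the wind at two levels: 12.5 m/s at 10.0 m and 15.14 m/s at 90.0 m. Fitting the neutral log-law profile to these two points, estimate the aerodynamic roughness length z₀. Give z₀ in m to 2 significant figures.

Log law: V(z) ∝ ln(z/z₀). With r = V₁/V₂ = 12.5/15.14 = 0.82563,
r · ln(z₂/z₀) = ln(z₁/z₀) ⇒ ln z₀ = (ln z₁ − r·ln z₂)/(1 − r)
ln z₀ = (2.30259 − 0.82563×4.49981) / 0.17437 = -8.1009
z₀ = exp(-8.1009) = 0.0003033 m

z₀ ≈ 0.00030 m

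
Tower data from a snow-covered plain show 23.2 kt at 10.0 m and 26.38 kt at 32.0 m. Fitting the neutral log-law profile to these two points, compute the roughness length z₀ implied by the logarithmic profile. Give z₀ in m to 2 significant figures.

z₀ ≈ 0.0021 m

Log law: V(z) ∝ ln(z/z₀). With r = V₁/V₂ = 23.2/26.38 = 0.87945,
r · ln(z₂/z₀) = ln(z₁/z₀) ⇒ ln z₀ = (ln z₁ − r·ln z₂)/(1 − r)
ln z₀ = (2.30259 − 0.87945×3.46574) / 0.12055 = -6.1833
z₀ = exp(-6.1833) = 0.002064 m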